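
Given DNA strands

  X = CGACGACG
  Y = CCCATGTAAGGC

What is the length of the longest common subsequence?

5

Pick C [1,3] → G [2,6] → A [3,9] → G [5,11] → C [7,12]; all 5 bases appear in both, in order. The LCS DP gives dp[8][12] = 5, so this is optimal.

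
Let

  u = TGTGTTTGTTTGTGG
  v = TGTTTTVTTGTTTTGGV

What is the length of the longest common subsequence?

Match T (u #1, v #1), then G (u #2, v #2), then T (u #3, v #5), then T (u #5, v #6), then T (u #6, v #8), then T (u #7, v #9), then G (u #8, v #10), then T (u #9, v #11), then T (u #10, v #12), then T (u #11, v #13), then T (u #13, v #14), then G (u #14, v #15), then G (u #15, v #16) — 13 characters in the same relative order in both. Since dp[15][17] = 13, nothing longer is possible.

13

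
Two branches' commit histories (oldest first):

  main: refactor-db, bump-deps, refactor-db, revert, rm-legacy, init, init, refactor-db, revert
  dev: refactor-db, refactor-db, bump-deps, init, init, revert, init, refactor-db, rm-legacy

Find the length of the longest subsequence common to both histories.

5

One common subsequence of length 5: refactor-db (main #1, dev #2); then bump-deps (main #2, dev #3); then revert (main #4, dev #6); then init (main #7, dev #7); then refactor-db (main #8, dev #8). The LCS DP gives dp[9][9] = 5, so this is optimal.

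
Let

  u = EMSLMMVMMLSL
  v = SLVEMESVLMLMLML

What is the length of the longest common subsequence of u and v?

One common subsequence of length 8: E at u[1]=v[4], M at u[2]=v[5], S at u[3]=v[7], L at u[4]=v[9], M at u[5]=v[10], M at u[6]=v[12], M at u[9]=v[14], L at u[12]=v[15]. The LCS DP gives dp[12][15] = 8, so this is optimal.

8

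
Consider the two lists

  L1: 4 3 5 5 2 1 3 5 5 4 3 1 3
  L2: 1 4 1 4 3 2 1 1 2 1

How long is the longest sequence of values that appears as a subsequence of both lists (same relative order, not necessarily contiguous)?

5

One common subsequence of length 5: 4 at L1[1]=L2[4]; then 3 at L1[2]=L2[5]; then 2 at L1[5]=L2[6]; then 1 at L1[6]=L2[8]; then 1 at L1[12]=L2[10], and the DP table's final entry dp[13][10] is also 5, so no common subsequence is longer.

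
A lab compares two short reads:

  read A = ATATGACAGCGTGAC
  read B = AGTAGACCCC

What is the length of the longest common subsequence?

8

Let dp[i][j] be the LCS length of the first i bases of read A and the first j bases of read B. dp[i][j] = dp[i-1][j-1]+1 when the i-th and j-th bases match, else max(dp[i-1][j], dp[i][j-1]).
    ·  A  G  T  A  G  A  C  C  C  C
 ·  0  0  0  0  0  0  0  0  0  0  0
 A  0  1  1  1  1  1  1  1  1  1  1
 T  0  1  1  2  2  2  2  2  2  2  2
 A  0  1  1  2  3  3  3  3  3  3  3
 T  0  1  1  2  3  3  3  3  3  3  3
 G  0  1  2  2  3  4  4  4  4  4  4
 A  0  1  2  2  3  4  5  5  5  5  5
 C  0  1  2  2  3  4  5  6  6  6  6
 A  0  1  2  2  3  4  5  6  6  6  6
 G  0  1  2  2  3  4  5  6  6  6  6
 C  0  1  2  2  3  4  5  6  7  7  7
 G  0  1  2  2  3  4  5  6  7  7  7
 T  0  1  2  3  3  4  5  6  7  7  7
 G  0  1  2  3  3  4  5  6  7  7  7
 A  0  1  2  3  4  4  5  6  7  7  7
 C  0  1  2  3  4  4  5  6  7  8  8
dp[15][10] = 8. One LCS (by backtracking along matches): ATAGACCC.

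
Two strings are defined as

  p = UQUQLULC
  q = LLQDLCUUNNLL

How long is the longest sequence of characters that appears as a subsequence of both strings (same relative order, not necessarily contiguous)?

Let dp[i][j] be the LCS length of the first i characters of p and the first j characters of q. dp[i][j] = dp[i-1][j-1]+1 when the i-th and j-th characters match, else max(dp[i-1][j], dp[i][j-1]).
    ·  L  L  Q  D  L  C  U  U  N  N  L  L
 ·  0  0  0  0  0  0  0  0  0  0  0  0  0
 U  0  0  0  0  0  0  0  1  1  1  1  1  1
 Q  0  0  0  1  1  1  1  1  1  1  1  1  1
 U  0  0  0  1  1  1  1  2  2  2  2  2  2
 Q  0  0  0  1  1  1  1  2  2  2  2  2  2
 L  0  1  1  1  1  2  2  2  2  2  2  3  3
 U  0  1  1  1  1  2  2  3  3  3  3  3  3
 L  0  1  2  2  2  2  2  3  3  3  3  4  4
 C  0  1  2  2  2  2  3  3  3  3  3  4  4
dp[8][12] = 4. One LCS (by backtracking along matches): UULL.

4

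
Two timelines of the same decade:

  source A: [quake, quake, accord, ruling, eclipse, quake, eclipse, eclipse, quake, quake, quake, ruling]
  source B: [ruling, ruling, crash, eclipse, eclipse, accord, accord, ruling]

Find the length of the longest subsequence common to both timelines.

Taking ruling (source A #4, source B #2); then eclipse (source A #5, source B #4); then eclipse (source A #7, source B #5); then ruling (source A #12, source B #8) gives a common subsequence of length 4. The LCS DP gives dp[12][8] = 4, so this is optimal.

4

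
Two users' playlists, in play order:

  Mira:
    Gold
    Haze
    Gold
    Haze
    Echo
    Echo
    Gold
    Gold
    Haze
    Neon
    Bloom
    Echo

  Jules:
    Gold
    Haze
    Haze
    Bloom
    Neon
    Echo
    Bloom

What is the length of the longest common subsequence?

5

Taking Gold at Mira[1]=Jules[1]; then Haze at Mira[2]=Jules[2]; then Haze at Mira[4]=Jules[3]; then Echo at Mira[6]=Jules[6]; then Bloom at Mira[11]=Jules[7] gives a common subsequence of length 5, and the DP table's final entry dp[12][7] is also 5, so no common subsequence is longer.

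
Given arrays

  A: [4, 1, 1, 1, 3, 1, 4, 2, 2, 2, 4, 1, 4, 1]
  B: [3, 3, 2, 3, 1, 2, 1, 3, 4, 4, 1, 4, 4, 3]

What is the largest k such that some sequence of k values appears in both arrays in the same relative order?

One common subsequence of length 7: 1 [2,5], 1 [4,7], 3 [5,8], 4 [7,9], 4 [11,10], 1 [12,11], 4 [13,13]. dp[14][14] = 7 confirms this is the maximum.

7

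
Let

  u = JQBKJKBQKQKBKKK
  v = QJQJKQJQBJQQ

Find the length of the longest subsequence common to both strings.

7

One common subsequence of length 7: J at u[1]=v[2], then Q at u[2]=v[3], then K at u[4]=v[5], then J at u[5]=v[7], then B at u[7]=v[9], then Q at u[8]=v[11], then Q at u[10]=v[12], and the DP table's final entry dp[15][12] is also 7, so no common subsequence is longer.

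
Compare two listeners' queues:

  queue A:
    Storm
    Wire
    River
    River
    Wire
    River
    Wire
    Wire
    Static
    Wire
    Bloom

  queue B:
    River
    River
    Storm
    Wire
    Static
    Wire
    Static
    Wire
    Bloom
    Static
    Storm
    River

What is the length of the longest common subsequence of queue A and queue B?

7

Match River at queue A[3]=queue B[1], then River at queue A[4]=queue B[2], then Wire at queue A[5]=queue B[4], then Wire at queue A[8]=queue B[6], then Static at queue A[9]=queue B[7], then Wire at queue A[10]=queue B[8], then Bloom at queue A[11]=queue B[9] — 7 songs in the same relative order in both, and the DP table's final entry dp[11][12] is also 7, so no common subsequence is longer.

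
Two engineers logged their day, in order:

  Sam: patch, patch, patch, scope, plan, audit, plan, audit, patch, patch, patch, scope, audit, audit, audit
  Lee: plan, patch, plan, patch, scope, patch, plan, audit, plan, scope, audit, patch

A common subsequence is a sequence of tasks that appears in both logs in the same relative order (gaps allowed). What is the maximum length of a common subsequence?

Match patch (Sam #1, Lee #2), then patch (Sam #2, Lee #4), then patch (Sam #3, Lee #6), then plan (Sam #5, Lee #7), then audit (Sam #6, Lee #8), then plan (Sam #7, Lee #9), then audit (Sam #8, Lee #11), then patch (Sam #11, Lee #12) — 8 tasks in the same relative order in both, and the DP table's final entry dp[15][12] is also 8, so no common subsequence is longer.

8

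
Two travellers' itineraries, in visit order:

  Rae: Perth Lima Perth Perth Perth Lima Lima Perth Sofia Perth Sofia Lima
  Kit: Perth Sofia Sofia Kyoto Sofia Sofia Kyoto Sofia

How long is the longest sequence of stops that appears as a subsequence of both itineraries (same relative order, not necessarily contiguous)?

3

Match Perth (Rae #1, Kit #1) → Sofia (Rae #9, Kit #6) → Sofia (Rae #11, Kit #8) — 3 stops in the same relative order in both. Since dp[12][8] = 3, nothing longer is possible.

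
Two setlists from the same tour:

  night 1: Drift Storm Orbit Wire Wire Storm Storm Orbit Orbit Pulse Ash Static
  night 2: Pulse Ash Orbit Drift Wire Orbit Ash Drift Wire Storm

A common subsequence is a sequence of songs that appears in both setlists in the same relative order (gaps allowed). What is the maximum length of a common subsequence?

One common subsequence of length 4: Drift (night 1 #1, night 2 #4), then Orbit (night 1 #3, night 2 #6), then Wire (night 1 #5, night 2 #9), then Storm (night 1 #7, night 2 #10). dp[12][10] = 4 confirms this is the maximum.

4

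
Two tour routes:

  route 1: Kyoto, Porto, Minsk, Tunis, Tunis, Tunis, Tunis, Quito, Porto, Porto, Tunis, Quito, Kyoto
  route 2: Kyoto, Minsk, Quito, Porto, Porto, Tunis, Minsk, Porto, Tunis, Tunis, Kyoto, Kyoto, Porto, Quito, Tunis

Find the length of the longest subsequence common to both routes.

One common subsequence of length 7: Kyoto [1,1], then Porto [2,5], then Minsk [3,7], then Tunis [4,9], then Tunis [5,10], then Quito [8,14], then Tunis [11,15]. The LCS DP gives dp[13][15] = 7, so this is optimal.

7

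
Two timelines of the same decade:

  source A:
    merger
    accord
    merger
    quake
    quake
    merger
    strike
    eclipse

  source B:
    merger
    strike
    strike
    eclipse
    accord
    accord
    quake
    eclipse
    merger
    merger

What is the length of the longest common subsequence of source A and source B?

Pick merger at source A[1]=source B[1] → accord at source A[2]=source B[6] → merger at source A[3]=source B[9] → merger at source A[6]=source B[10]; all 4 events appear in both, in order, and the DP table's final entry dp[8][10] is also 4, so no common subsequence is longer.

4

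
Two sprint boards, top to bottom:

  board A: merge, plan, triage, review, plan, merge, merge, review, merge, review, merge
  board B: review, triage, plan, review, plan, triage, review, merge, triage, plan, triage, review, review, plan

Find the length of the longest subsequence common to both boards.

Match plan (board A #2, board B #5), triage (board A #3, board B #6), review (board A #4, board B #7), plan (board A #5, board B #10), review (board A #8, board B #12), review (board A #10, board B #13) — 6 tasks in the same relative order in both. The LCS DP gives dp[11][14] = 6, so this is optimal.

6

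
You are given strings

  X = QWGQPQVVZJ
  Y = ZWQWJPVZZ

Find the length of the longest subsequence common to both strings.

One common subsequence of length 5: Q (X #1, Y #3) → W (X #2, Y #4) → P (X #5, Y #6) → V (X #7, Y #7) → Z (X #9, Y #9). Since dp[10][9] = 5, nothing longer is possible.

5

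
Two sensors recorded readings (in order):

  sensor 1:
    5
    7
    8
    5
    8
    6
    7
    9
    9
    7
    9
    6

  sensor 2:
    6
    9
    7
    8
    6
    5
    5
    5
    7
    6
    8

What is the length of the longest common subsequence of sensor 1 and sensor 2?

5

One common subsequence of length 5: 7 (sensor 1 #2, sensor 2 #3) → 8 (sensor 1 #3, sensor 2 #4) → 5 (sensor 1 #4, sensor 2 #8) → 7 (sensor 1 #10, sensor 2 #9) → 6 (sensor 1 #12, sensor 2 #10). Since dp[12][11] = 5, nothing longer is possible.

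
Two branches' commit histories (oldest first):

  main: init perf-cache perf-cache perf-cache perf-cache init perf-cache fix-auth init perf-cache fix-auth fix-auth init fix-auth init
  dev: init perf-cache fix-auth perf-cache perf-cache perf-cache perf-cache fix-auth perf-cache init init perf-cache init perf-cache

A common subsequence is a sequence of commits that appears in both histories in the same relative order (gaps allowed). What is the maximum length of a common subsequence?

Match init (main #1, dev #1) → perf-cache (main #2, dev #2) → perf-cache (main #3, dev #4) → perf-cache (main #4, dev #5) → perf-cache (main #5, dev #6) → perf-cache (main #7, dev #7) → fix-auth (main #8, dev #8) → init (main #9, dev #11) → perf-cache (main #10, dev #12) → init (main #13, dev #13) — 10 commits in the same relative order in both. dp[15][14] = 10 confirms this is the maximum.

10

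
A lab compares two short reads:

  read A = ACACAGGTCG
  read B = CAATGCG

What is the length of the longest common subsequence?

6

One common subsequence of length 6: C (read A #2, read B #1), then A (read A #3, read B #2), then A (read A #5, read B #3), then G (read A #7, read B #5), then C (read A #9, read B #6), then G (read A #10, read B #7). dp[10][7] = 6 confirms this is the maximum.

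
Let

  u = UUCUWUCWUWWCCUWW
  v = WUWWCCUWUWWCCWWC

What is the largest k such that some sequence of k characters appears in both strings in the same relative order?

Taking U [1,2], C [3,6], U [6,7], W [8,8], U [9,9], W [10,10], W [11,11], C [12,12], C [13,13], W [15,14], W [16,15] gives a common subsequence of length 11. dp[16][16] = 11 confirms this is the maximum.

11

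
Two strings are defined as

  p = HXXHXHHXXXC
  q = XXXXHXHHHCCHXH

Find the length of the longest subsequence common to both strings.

7

Pick X (p #2, q #3), X (p #3, q #4), H (p #4, q #5), X (p #5, q #6), H (p #6, q #9), H (p #7, q #12), X (p #8, q #13); all 7 characters appear in both, in order, and the DP table's final entry dp[11][14] is also 7, so no common subsequence is longer.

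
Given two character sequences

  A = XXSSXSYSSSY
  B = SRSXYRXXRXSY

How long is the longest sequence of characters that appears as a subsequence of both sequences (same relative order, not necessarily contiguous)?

Let dp[i][j] be the LCS length of the first i characters of A and the first j characters of B. dp[i][j] = dp[i-1][j-1]+1 when the i-th and j-th characters match, else max(dp[i-1][j], dp[i][j-1]).
    ·  S  R  S  X  Y  R  X  X  R  X  S  Y
 ·  0  0  0  0  0  0  0  0  0  0  0  0  0
 X  0  0  0  0  1  1  1  1  1  1  1  1  1
 X  0  0  0  0  1  1  1  2  2  2  2  2  2
 S  0  1  1  1  1  1  1  2  2  2  2  3  3
 S  0  1  1  2  2  2  2  2  2  2  2  3  3
 X  0  1  1  2  3  3  3  3  3  3  3  3  3
 S  0  1  1  2  3  3  3  3  3  3  3  4  4
 Y  0  1  1  2  3  4  4  4  4  4  4  4  5
 S  0  1  1  2  3  4  4  4  4  4  4  5  5
 S  0  1  1  2  3  4  4  4  4  4  4  5  5
 S  0  1  1  2  3  4  4  4  4  4  4  5  5
 Y  0  1  1  2  3  4  4  4  4  4  4  5  6
dp[11][12] = 6. One LCS (by backtracking along matches): SSXYSY.

6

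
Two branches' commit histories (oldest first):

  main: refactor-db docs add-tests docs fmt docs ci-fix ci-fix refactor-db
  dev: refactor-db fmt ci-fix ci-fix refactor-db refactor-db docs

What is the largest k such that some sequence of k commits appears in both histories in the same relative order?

5

One common subsequence of length 5: refactor-db at main[1]=dev[1]; then fmt at main[5]=dev[2]; then ci-fix at main[7]=dev[3]; then ci-fix at main[8]=dev[4]; then refactor-db at main[9]=dev[6], and the DP table's final entry dp[9][7] is also 5, so no common subsequence is longer.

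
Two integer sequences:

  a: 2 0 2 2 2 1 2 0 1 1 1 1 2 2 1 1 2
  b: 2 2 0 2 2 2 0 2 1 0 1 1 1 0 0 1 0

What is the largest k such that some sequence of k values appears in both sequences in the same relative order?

One common subsequence of length 11: 2 (a #1, b #2) → 0 (a #2, b #3) → 2 (a #3, b #5) → 2 (a #4, b #6) → 2 (a #5, b #8) → 1 (a #6, b #9) → 0 (a #8, b #10) → 1 (a #9, b #11) → 1 (a #10, b #12) → 1 (a #11, b #13) → 1 (a #12, b #16), and the DP table's final entry dp[17][17] is also 11, so no common subsequence is longer.

11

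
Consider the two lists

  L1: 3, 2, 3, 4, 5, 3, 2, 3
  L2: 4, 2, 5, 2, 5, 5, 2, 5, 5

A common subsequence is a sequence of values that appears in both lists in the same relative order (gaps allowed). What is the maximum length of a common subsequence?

3

Let dp[i][j] be the LCS length of the first i values of L1 and the first j values of L2. dp[i][j] = dp[i-1][j-1]+1 when the i-th and j-th values match, else max(dp[i-1][j], dp[i][j-1]).
    ·  4  2  5  2  5  5  2  5  5
 ·  0  0  0  0  0  0  0  0  0  0
 3  0  0  0  0  0  0  0  0  0  0
 2  0  0  1  1  1  1  1  1  1  1
 3  0  0  1  1  1  1  1  1  1  1
 4  0  1  1  1  1  1  1  1  1  1
 5  0  1  1  2  2  2  2  2  2  2
 3  0  1  1  2  2  2  2  2  2  2
 2  0  1  2  2  3  3  3  3  3  3
 3  0  1  2  2  3  3  3  3  3  3
dp[8][9] = 3. One LCS (by backtracking along matches): 2, 5, 2.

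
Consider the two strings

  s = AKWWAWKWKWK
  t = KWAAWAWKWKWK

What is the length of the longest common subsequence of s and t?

10

Pick K (s #2, t #1), then W (s #3, t #2), then W (s #4, t #5), then A (s #5, t #6), then W (s #6, t #7), then K (s #7, t #8), then W (s #8, t #9), then K (s #9, t #10), then W (s #10, t #11), then K (s #11, t #12); all 10 characters appear in both, in order. Since dp[11][12] = 10, nothing longer is possible.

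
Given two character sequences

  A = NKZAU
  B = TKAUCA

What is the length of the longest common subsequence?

Let dp[i][j] be the LCS length of the first i characters of A and the first j characters of B. dp[i][j] = dp[i-1][j-1]+1 when the i-th and j-th characters match, else max(dp[i-1][j], dp[i][j-1]).
    ·  T  K  A  U  C  A
 ·  0  0  0  0  0  0  0
 N  0  0  0  0  0  0  0
 K  0  0  1  1  1  1  1
 Z  0  0  1  1  1  1  1
 A  0  0  1  2  2  2  2
 U  0  0  1  2  3  3  3
dp[5][6] = 3. One LCS (by backtracking along matches): KAU.

3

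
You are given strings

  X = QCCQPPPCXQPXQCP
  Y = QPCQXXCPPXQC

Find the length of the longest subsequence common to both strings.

One common subsequence of length 8: Q at X[1]=Y[1], then C at X[2]=Y[3], then C at X[3]=Y[7], then P at X[7]=Y[8], then P at X[11]=Y[9], then X at X[12]=Y[10], then Q at X[13]=Y[11], then C at X[14]=Y[12], and the DP table's final entry dp[15][12] is also 8, so no common subsequence is longer.

8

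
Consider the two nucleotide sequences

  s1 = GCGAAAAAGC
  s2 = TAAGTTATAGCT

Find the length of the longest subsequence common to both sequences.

Pick A [4,2], A [5,3], A [6,7], A [8,9], G [9,10], C [10,11]; all 6 bases appear in both, in order, and the DP table's final entry dp[10][12] is also 6, so no common subsequence is longer.

6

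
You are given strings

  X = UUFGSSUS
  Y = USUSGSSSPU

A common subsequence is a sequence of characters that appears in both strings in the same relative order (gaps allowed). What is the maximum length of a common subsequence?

6

Pick U (X #1, Y #1); then U (X #2, Y #3); then G (X #4, Y #5); then S (X #5, Y #7); then S (X #6, Y #8); then U (X #7, Y #10); all 6 characters appear in both, in order. dp[8][10] = 6 confirms this is the maximum.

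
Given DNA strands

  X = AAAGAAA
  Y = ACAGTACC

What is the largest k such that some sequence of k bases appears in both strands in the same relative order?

4

Let dp[i][j] be the LCS length of the first i bases of X and the first j bases of Y. dp[i][j] = dp[i-1][j-1]+1 when the i-th and j-th bases match, else max(dp[i-1][j], dp[i][j-1]).
    ·  A  C  A  G  T  A  C  C
 ·  0  0  0  0  0  0  0  0  0
 A  0  1  1  1  1  1  1  1  1
 A  0  1  1  2  2  2  2  2  2
 A  0  1  1  2  2  2  3  3  3
 G  0  1  1  2  3  3  3  3  3
 A  0  1  1  2  3  3  4  4  4
 A  0  1  1  2  3  3  4  4  4
 A  0  1  1  2  3  3  4  4  4
dp[7][8] = 4. One LCS (by backtracking along matches): AAGA.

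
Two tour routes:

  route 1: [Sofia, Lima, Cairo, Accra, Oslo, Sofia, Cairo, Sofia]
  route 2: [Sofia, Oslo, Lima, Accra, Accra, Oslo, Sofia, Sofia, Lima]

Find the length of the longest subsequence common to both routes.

6

One common subsequence of length 6: Sofia (route 1 #1, route 2 #1) → Lima (route 1 #2, route 2 #3) → Accra (route 1 #4, route 2 #5) → Oslo (route 1 #5, route 2 #6) → Sofia (route 1 #6, route 2 #7) → Sofia (route 1 #8, route 2 #8). The LCS DP gives dp[8][9] = 6, so this is optimal.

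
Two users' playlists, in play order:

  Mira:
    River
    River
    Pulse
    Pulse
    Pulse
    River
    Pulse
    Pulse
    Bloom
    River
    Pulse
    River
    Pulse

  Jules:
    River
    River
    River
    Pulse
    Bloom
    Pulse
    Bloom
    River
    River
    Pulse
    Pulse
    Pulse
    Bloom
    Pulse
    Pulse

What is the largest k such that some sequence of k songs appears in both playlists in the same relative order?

10

Match River at Mira[1]=Jules[2] → River at Mira[2]=Jules[3] → Pulse at Mira[3]=Jules[4] → Pulse at Mira[4]=Jules[6] → Pulse at Mira[5]=Jules[10] → Pulse at Mira[7]=Jules[11] → Pulse at Mira[8]=Jules[12] → Bloom at Mira[9]=Jules[13] → Pulse at Mira[11]=Jules[14] → Pulse at Mira[13]=Jules[15] — 10 songs in the same relative order in both, and the DP table's final entry dp[13][15] is also 10, so no common subsequence is longer.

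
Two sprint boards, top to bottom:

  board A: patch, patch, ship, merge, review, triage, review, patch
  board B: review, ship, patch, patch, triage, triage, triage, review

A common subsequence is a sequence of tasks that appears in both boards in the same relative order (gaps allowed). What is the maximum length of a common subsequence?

Taking patch [1,3] → patch [2,4] → triage [6,7] → review [7,8] gives a common subsequence of length 4, and the DP table's final entry dp[8][8] is also 4, so no common subsequence is longer.

4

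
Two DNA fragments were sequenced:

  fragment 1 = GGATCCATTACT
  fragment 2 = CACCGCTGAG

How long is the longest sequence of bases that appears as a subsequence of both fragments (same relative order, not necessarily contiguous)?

5

Let dp[i][j] be the LCS length of the first i bases of fragment 1 and the first j bases of fragment 2. dp[i][j] = dp[i-1][j-1]+1 when the i-th and j-th bases match, else max(dp[i-1][j], dp[i][j-1]).
    ·  C  A  C  C  G  C  T  G  A  G
 ·  0  0  0  0  0  0  0  0  0  0  0
 G  0  0  0  0  0  1  1  1  1  1  1
 G  0  0  0  0  0  1  1  1  2  2  2
 A  0  0  1  1  1  1  1  1  2  3  3
 T  0  0  1  1  1  1  1  2  2  3  3
 C  0  1  1  2  2  2  2  2  2  3  3
 C  0  1  1  2  3  3  3  3  3  3  3
 A  0  1  2  2  3  3  3  3  3  4  4
 T  0  1  2  2  3  3  3  4  4  4  4
 T  0  1  2  2  3  3  3  4  4  4  4
 A  0  1  2  2  3  3  3  4  4  5  5
 C  0  1  2  3  3  3  4  4  4  5  5
 T  0  1  2  3  3  3  4  5  5  5  5
dp[12][10] = 5. One LCS (by backtracking along matches): ACCTA.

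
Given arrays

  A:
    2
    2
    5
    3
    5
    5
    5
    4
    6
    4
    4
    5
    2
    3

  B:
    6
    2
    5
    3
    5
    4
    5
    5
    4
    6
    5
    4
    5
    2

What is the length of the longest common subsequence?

11

Match 2 (A #2, B #2), 5 (A #3, B #3), 3 (A #4, B #4), 5 (A #5, B #5), 5 (A #6, B #7), 5 (A #7, B #8), 4 (A #8, B #9), 6 (A #9, B #10), 4 (A #11, B #12), 5 (A #12, B #13), 2 (A #13, B #14) — 11 values in the same relative order in both, and the DP table's final entry dp[14][14] is also 11, so no common subsequence is longer.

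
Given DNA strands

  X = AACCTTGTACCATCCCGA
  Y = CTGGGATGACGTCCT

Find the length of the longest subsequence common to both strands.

9

One common subsequence of length 9: C [4,1] → T [5,2] → T [6,7] → G [7,8] → A [9,9] → C [10,10] → T [13,12] → C [14,13] → C [15,14]. Since dp[18][15] = 9, nothing longer is possible.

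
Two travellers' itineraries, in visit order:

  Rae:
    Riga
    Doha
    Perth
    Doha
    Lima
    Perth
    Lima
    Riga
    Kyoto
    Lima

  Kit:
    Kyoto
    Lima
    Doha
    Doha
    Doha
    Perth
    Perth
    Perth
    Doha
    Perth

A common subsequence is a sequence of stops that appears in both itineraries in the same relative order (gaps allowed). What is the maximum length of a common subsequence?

4

Pick Doha [2,5] → Perth [3,8] → Doha [4,9] → Perth [6,10]; all 4 stops appear in both, in order. dp[10][10] = 4 confirms this is the maximum.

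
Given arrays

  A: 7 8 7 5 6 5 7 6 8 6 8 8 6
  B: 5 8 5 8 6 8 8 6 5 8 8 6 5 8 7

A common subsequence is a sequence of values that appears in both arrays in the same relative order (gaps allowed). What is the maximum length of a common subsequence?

Taking 8 [2,2], 5 [4,3], 6 [5,5], 8 [9,7], 6 [10,8], 8 [11,10], 8 [12,11], 6 [13,12] gives a common subsequence of length 8. Since dp[13][15] = 8, nothing longer is possible.

8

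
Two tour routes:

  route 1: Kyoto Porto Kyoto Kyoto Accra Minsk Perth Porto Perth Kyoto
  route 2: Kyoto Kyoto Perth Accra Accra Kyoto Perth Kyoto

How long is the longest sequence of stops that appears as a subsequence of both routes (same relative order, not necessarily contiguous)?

5

Taking Kyoto (route 1 #1, route 2 #1), Kyoto (route 1 #3, route 2 #2), Kyoto (route 1 #4, route 2 #6), Perth (route 1 #9, route 2 #7), Kyoto (route 1 #10, route 2 #8) gives a common subsequence of length 5. dp[10][8] = 5 confirms this is the maximum.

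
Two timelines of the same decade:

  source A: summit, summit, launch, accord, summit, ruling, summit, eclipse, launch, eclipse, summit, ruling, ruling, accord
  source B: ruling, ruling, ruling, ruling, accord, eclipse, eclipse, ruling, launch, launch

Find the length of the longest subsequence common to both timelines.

One common subsequence of length 4: accord [4,5]; then eclipse [8,6]; then eclipse [10,7]; then ruling [12,8]. The LCS DP gives dp[14][10] = 4, so this is optimal.

4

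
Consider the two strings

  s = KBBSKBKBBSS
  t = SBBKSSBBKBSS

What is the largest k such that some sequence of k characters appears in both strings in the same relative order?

8

Let dp[i][j] be the LCS length of the first i characters of s and the first j characters of t. dp[i][j] = dp[i-1][j-1]+1 when the i-th and j-th characters match, else max(dp[i-1][j], dp[i][j-1]).
    ·  S  B  B  K  S  S  B  B  K  B  S  S
 ·  0  0  0  0  0  0  0  0  0  0  0  0  0
 K  0  0  0  0  1  1  1  1  1  1  1  1  1
 B  0  0  1  1  1  1  1  2  2  2  2  2  2
 B  0  0  1  2  2  2  2  2  3  3  3  3  3
 S  0  1  1  2  2  3  3  3  3  3  3  4  4
 K  0  1  1  2  3  3  3  3  3  4  4  4  4
 B  0  1  2  2  3  3  3  4  4  4  5  5  5
 K  0  1  2  2  3  3  3  4  4  5  5  5  5
 B  0  1  2  3  3  3  3  4  5  5  6  6  6
 B  0  1  2  3  3  3  3  4  5  5  6  6  6
 S  0  1  2  3  3  4  4  4  5  5  6  7  7
 S  0  1  2  3  3  4  5  5  5  5  6  7  8
dp[11][12] = 8. One LCS (by backtracking along matches): BBSBKBSS.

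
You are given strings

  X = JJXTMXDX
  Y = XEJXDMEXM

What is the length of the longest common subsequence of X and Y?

Pick J at X[2]=Y[3], then X at X[3]=Y[4], then M at X[5]=Y[6], then X at X[6]=Y[8]; all 4 characters appear in both, in order. The LCS DP gives dp[8][9] = 4, so this is optimal.

4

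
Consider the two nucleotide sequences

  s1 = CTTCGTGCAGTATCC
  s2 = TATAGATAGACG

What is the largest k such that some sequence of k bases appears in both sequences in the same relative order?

Taking T [2,1], then T [3,3], then G [5,5], then T [6,7], then A [9,8], then G [10,9], then A [12,10], then C [14,11] gives a common subsequence of length 8. dp[15][12] = 8 confirms this is the maximum.

8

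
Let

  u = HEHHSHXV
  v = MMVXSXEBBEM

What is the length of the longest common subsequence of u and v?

Taking S at u[5]=v[5]; then X at u[7]=v[6] gives a common subsequence of length 2. dp[8][11] = 2 confirms this is the maximum.

2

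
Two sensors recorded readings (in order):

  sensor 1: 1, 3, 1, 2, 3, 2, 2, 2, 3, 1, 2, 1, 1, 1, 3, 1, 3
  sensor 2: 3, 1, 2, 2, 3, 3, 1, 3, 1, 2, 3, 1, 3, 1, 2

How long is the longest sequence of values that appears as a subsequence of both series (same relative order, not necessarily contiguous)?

10

Match 3 [2,1], then 1 [3,2], then 2 [4,4], then 3 [5,6], then 3 [9,8], then 1 [10,9], then 2 [11,10], then 1 [14,12], then 3 [15,13], then 1 [16,14] — 10 values in the same relative order in both. The LCS DP gives dp[17][15] = 10, so this is optimal.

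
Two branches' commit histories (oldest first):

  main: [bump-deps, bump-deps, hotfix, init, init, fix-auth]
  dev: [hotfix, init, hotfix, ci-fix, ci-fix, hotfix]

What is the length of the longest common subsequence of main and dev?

Taking hotfix at main[3]=dev[1]; then init at main[4]=dev[2] gives a common subsequence of length 2. Since dp[6][6] = 2, nothing longer is possible.

2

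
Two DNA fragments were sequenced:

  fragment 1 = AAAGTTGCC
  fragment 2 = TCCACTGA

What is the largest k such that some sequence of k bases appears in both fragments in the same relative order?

Pick A at fragment 1[1]=fragment 2[4] → T at fragment 1[6]=fragment 2[6] → G at fragment 1[7]=fragment 2[7]; all 3 bases appear in both, in order. dp[9][8] = 3 confirms this is the maximum.

3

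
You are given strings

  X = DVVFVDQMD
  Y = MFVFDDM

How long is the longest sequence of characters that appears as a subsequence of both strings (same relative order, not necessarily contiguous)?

4

Let dp[i][j] be the LCS length of the first i characters of X and the first j characters of Y. dp[i][j] = dp[i-1][j-1]+1 when the i-th and j-th characters match, else max(dp[i-1][j], dp[i][j-1]).
    ·  M  F  V  F  D  D  M
 ·  0  0  0  0  0  0  0  0
 D  0  0  0  0  0  1  1  1
 V  0  0  0  1  1  1  1  1
 V  0  0  0  1  1  1  1  1
 F  0  0  1  1  2  2  2  2
 V  0  0  1  2  2  2  2  2
 D  0  0  1  2  2  3  3  3
 Q  0  0  1  2  2  3  3  3
 M  0  1  1  2  2  3  3  4
 D  0  1  1  2  2  3  4  4
dp[9][7] = 4. One LCS (by backtracking along matches): VFDM.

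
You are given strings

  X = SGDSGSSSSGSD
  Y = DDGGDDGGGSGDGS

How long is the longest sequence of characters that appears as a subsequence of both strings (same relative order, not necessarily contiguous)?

6

Taking G at X[2]=Y[4], D at X[3]=Y[6], S at X[4]=Y[10], G at X[5]=Y[11], G at X[10]=Y[13], S at X[11]=Y[14] gives a common subsequence of length 6. Since dp[12][14] = 6, nothing longer is possible.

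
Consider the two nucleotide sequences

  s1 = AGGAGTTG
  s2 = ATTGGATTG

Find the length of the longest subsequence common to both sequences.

7

Match A (s1 #1, s2 #1), then G (s1 #2, s2 #4), then G (s1 #3, s2 #5), then A (s1 #4, s2 #6), then T (s1 #6, s2 #7), then T (s1 #7, s2 #8), then G (s1 #8, s2 #9) — 7 bases in the same relative order in both. dp[8][9] = 7 confirms this is the maximum.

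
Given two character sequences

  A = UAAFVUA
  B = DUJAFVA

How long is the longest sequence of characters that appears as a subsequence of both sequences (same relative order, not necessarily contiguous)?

Taking U at A[1]=B[2] → A at A[3]=B[4] → F at A[4]=B[5] → V at A[5]=B[6] → A at A[7]=B[7] gives a common subsequence of length 5, and the DP table's final entry dp[7][7] is also 5, so no common subsequence is longer.

5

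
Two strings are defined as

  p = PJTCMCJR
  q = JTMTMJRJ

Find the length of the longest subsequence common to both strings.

5

Let dp[i][j] be the LCS length of the first i characters of p and the first j characters of q. dp[i][j] = dp[i-1][j-1]+1 when the i-th and j-th characters match, else max(dp[i-1][j], dp[i][j-1]).
    ·  J  T  M  T  M  J  R  J
 ·  0  0  0  0  0  0  0  0  0
 P  0  0  0  0  0  0  0  0  0
 J  0  1  1  1  1  1  1  1  1
 T  0  1  2  2  2  2  2  2  2
 C  0  1  2  2  2  2  2  2  2
 M  0  1  2  3  3  3  3  3  3
 C  0  1  2  3  3  3  3  3  3
 J  0  1  2  3  3  3  4  4  4
 R  0  1  2  3  3  3  4  5  5
dp[8][8] = 5. One LCS (by backtracking along matches): JTMJR.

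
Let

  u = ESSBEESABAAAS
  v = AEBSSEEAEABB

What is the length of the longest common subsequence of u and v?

Match E [1,2]; then S [2,4]; then S [3,5]; then E [5,7]; then E [6,9]; then A [8,10]; then B [9,12] — 7 characters in the same relative order in both, and the DP table's final entry dp[13][12] is also 7, so no common subsequence is longer.

7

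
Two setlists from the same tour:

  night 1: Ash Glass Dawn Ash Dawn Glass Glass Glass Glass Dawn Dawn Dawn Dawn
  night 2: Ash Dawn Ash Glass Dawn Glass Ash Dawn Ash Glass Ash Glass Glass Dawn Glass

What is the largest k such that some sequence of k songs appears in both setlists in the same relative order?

9

Taking Ash [1,3], then Glass [2,4], then Dawn [3,5], then Ash [4,7], then Dawn [5,8], then Glass [6,10], then Glass [7,12], then Glass [8,13], then Glass [9,15] gives a common subsequence of length 9, and the DP table's final entry dp[13][15] is also 9, so no common subsequence is longer.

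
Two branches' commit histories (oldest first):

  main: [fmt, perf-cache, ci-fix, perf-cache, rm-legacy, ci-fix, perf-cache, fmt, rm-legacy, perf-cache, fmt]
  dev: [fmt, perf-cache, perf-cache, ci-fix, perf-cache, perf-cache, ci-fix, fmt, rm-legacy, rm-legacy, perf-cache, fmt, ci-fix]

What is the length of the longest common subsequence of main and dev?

9

One common subsequence of length 9: fmt at main[1]=dev[1]; then perf-cache at main[2]=dev[3]; then ci-fix at main[3]=dev[4]; then perf-cache at main[4]=dev[6]; then ci-fix at main[6]=dev[7]; then fmt at main[8]=dev[8]; then rm-legacy at main[9]=dev[10]; then perf-cache at main[10]=dev[11]; then fmt at main[11]=dev[12]. dp[11][13] = 9 confirms this is the maximum.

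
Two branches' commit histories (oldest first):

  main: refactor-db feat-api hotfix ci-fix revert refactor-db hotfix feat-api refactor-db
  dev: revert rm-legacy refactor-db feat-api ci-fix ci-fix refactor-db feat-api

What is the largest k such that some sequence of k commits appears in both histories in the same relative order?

5

One common subsequence of length 5: refactor-db (main #1, dev #3) → feat-api (main #2, dev #4) → ci-fix (main #4, dev #6) → refactor-db (main #6, dev #7) → feat-api (main #8, dev #8). Since dp[9][8] = 5, nothing longer is possible.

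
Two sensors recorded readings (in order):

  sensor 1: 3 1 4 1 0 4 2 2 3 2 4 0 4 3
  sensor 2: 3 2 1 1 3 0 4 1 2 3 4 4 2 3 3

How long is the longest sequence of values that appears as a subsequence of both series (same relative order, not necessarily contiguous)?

10

Taking 3 at sensor 1[1]=sensor 2[1]; then 1 at sensor 1[2]=sensor 2[3]; then 1 at sensor 1[4]=sensor 2[4]; then 0 at sensor 1[5]=sensor 2[6]; then 4 at sensor 1[6]=sensor 2[7]; then 2 at sensor 1[8]=sensor 2[9]; then 3 at sensor 1[9]=sensor 2[10]; then 4 at sensor 1[11]=sensor 2[11]; then 4 at sensor 1[13]=sensor 2[12]; then 3 at sensor 1[14]=sensor 2[15] gives a common subsequence of length 10. Since dp[14][15] = 10, nothing longer is possible.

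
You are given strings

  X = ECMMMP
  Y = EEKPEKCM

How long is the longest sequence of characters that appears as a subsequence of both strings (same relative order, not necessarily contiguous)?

Taking E (X #1, Y #5) → C (X #2, Y #7) → M (X #5, Y #8) gives a common subsequence of length 3. Since dp[6][8] = 3, nothing longer is possible.

3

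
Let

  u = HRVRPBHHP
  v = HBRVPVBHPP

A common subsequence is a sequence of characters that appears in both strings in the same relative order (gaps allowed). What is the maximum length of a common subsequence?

7

One common subsequence of length 7: H at u[1]=v[1] → R at u[2]=v[3] → V at u[3]=v[4] → P at u[5]=v[5] → B at u[6]=v[7] → H at u[7]=v[8] → P at u[9]=v[10], and the DP table's final entry dp[9][10] is also 7, so no common subsequence is longer.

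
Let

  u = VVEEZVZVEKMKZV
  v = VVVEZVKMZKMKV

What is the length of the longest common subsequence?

10

Match V (u #1, v #2), V (u #2, v #3), E (u #4, v #4), Z (u #5, v #5), V (u #6, v #6), Z (u #7, v #9), K (u #10, v #10), M (u #11, v #11), K (u #12, v #12), V (u #14, v #13) — 10 characters in the same relative order in both. Since dp[14][13] = 10, nothing longer is possible.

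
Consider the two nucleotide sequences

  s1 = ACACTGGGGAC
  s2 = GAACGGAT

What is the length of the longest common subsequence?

6

Let dp[i][j] be the LCS length of the first i bases of s1 and the first j bases of s2. dp[i][j] = dp[i-1][j-1]+1 when the i-th and j-th bases match, else max(dp[i-1][j], dp[i][j-1]).
    ·  G  A  A  C  G  G  A  T
 ·  0  0  0  0  0  0  0  0  0
 A  0  0  1  1  1  1  1  1  1
 C  0  0  1  1  2  2  2  2  2
 A  0  0  1  2  2  2  2  3  3
 C  0  0  1  2  3  3  3  3  3
 T  0  0  1  2  3  3  3  3  4
 G  0  1  1  2  3  4  4  4  4
 G  0  1  1  2  3  4  5  5  5
 G  0  1  1  2  3  4  5  5  5
 G  0  1  1  2  3  4  5  5  5
 A  0  1  2  2  3  4  5  6  6
 C  0  1  2  2  3  4  5  6  6
dp[11][8] = 6. One LCS (by backtracking along matches): AACGGA.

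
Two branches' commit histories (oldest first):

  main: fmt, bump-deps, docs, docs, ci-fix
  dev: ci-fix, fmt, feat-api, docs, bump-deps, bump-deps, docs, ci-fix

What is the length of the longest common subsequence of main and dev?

Pick fmt [1,2], then bump-deps [2,6], then docs [4,7], then ci-fix [5,8]; all 4 commits appear in both, in order, and the DP table's final entry dp[5][8] is also 4, so no common subsequence is longer.

4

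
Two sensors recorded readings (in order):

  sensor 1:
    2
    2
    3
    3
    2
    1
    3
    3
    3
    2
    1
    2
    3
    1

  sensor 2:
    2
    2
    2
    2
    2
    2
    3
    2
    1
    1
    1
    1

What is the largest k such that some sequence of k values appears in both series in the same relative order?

One common subsequence of length 7: 2 (sensor 1 #1, sensor 2 #5), 2 (sensor 1 #2, sensor 2 #6), 3 (sensor 1 #4, sensor 2 #7), 2 (sensor 1 #5, sensor 2 #8), 1 (sensor 1 #6, sensor 2 #10), 1 (sensor 1 #11, sensor 2 #11), 1 (sensor 1 #14, sensor 2 #12). Since dp[14][12] = 7, nothing longer is possible.

7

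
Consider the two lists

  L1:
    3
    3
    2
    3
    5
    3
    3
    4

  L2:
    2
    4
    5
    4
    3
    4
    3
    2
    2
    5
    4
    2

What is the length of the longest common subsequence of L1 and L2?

5

Let dp[i][j] be the LCS length of the first i values of L1 and the first j values of L2. dp[i][j] = dp[i-1][j-1]+1 when the i-th and j-th values match, else max(dp[i-1][j], dp[i][j-1]).
    ·  2  4  5  4  3  4  3  2  2  5  4  2
 ·  0  0  0  0  0  0  0  0  0  0  0  0  0
 3  0  0  0  0  0  1  1  1  1  1  1  1  1
 3  0  0  0  0  0  1  1  2  2  2  2  2  2
 2  0  1  1  1  1  1  1  2  3  3  3  3  3
 3  0  1  1  1  1  2  2  2  3  3  3  3  3
 5  0  1  1  2  2  2  2  2  3  3  4  4  4
 3  0  1  1  2  2  3  3  3  3  3  4  4  4
 3  0  1  1  2  2  3  3  4  4  4  4  4  4
 4  0  1  2  2  3  3  4  4  4  4  4  5  5
dp[8][12] = 5. One LCS (by backtracking along matches): 3, 3, 2, 5, 4.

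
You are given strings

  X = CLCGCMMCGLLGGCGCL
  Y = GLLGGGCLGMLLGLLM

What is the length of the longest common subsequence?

Match C at X[1]=Y[7] → L at X[2]=Y[8] → G at X[4]=Y[9] → M at X[7]=Y[10] → L at X[10]=Y[11] → L at X[11]=Y[12] → G at X[12]=Y[13] → L at X[17]=Y[15] — 8 characters in the same relative order in both. Since dp[17][16] = 8, nothing longer is possible.

8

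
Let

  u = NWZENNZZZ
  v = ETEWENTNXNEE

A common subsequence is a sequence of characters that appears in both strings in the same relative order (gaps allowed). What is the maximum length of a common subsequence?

Let dp[i][j] be the LCS length of the first i characters of u and the first j characters of v. dp[i][j] = dp[i-1][j-1]+1 when the i-th and j-th characters match, else max(dp[i-1][j], dp[i][j-1]).
    ·  E  T  E  W  E  N  T  N  X  N  E  E
 ·  0  0  0  0  0  0  0  0  0  0  0  0  0
 N  0  0  0  0  0  0  1  1  1  1  1  1  1
 W  0  0  0  0  1  1  1  1  1  1  1  1  1
 Z  0  0  0  0  1  1  1  1  1  1  1  1  1
 E  0  1  1  1  1  2  2  2  2  2  2  2  2
 N  0  1  1  1  1  2  3  3  3  3  3  3  3
 N  0  1  1  1  1  2  3  3  4  4  4  4  4
 Z  0  1  1  1  1  2  3  3  4  4  4  4  4
 Z  0  1  1  1  1  2  3  3  4  4  4  4  4
 Z  0  1  1  1  1  2  3  3  4  4  4  4  4
dp[9][12] = 4. One LCS (by backtracking along matches): WENN.

4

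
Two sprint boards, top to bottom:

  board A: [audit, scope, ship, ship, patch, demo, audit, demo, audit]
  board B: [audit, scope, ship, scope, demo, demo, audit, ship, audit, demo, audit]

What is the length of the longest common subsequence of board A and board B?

One common subsequence of length 7: audit [1,1]; then scope [2,2]; then ship [3,3]; then ship [4,8]; then audit [7,9]; then demo [8,10]; then audit [9,11]. Since dp[9][11] = 7, nothing longer is possible.

7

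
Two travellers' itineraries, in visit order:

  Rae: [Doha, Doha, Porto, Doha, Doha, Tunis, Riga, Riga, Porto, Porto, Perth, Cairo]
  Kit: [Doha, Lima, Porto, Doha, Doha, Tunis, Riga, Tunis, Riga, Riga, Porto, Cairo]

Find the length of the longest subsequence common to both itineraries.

9

Match Doha [1,1], then Porto [3,3], then Doha [4,4], then Doha [5,5], then Tunis [6,8], then Riga [7,9], then Riga [8,10], then Porto [10,11], then Cairo [12,12] — 9 stops in the same relative order in both. The LCS DP gives dp[12][12] = 9, so this is optimal.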